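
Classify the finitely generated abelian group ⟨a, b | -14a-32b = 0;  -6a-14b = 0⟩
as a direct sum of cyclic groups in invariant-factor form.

rank_ℚ(R)=2; free=2−2=0
SNF(R) diag = [2, 2] → torsion [2, 2]

Answer: M ≅ ℤ/2 ⊕ ℤ/2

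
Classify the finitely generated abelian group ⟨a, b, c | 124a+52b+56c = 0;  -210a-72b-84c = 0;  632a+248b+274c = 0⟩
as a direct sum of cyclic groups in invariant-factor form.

rank_ℚ(R)=3; free=3−3=0
SNF(R) diag = [2, 6, 12] → torsion [2, 6, 12]

Answer: M ≅ ℤ/2 ⊕ ℤ/6 ⊕ ℤ/12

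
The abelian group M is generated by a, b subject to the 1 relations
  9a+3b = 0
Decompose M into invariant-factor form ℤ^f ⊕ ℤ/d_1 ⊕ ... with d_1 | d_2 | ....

Answer: M ≅ ℤ^1 ⊕ ℤ/3

Derivation:
rank_ℚ(R)=1; free=2−1=1
SNF(R) diag = [3] → torsion [3]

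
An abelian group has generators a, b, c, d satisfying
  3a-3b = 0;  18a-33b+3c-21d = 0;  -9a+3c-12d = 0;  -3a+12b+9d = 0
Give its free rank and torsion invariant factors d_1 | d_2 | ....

Answer: M ≅ ℤ/3 ⊕ ℤ/3 ⊕ ℤ/3 ⊕ ℤ/9

Derivation:
rank_ℚ(R)=4; free=4−4=0
SNF(R) diag = [3, 3, 3, 9] → torsion [3, 3, 3, 9]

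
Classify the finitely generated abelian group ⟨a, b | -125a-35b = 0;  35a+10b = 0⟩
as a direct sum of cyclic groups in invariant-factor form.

Answer: M ≅ ℤ/5 ⊕ ℤ/5

Derivation:
rank_ℚ(R)=2; free=2−2=0
SNF(R) diag = [5, 5] → torsion [5, 5]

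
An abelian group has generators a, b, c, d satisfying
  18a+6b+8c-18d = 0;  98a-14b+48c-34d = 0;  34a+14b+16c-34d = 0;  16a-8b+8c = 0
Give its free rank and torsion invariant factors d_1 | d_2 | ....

Answer: M ≅ ℤ/2 ⊕ ℤ/4 ⊕ ℤ/8 ⊕ ℤ/16

Derivation:
rank_ℚ(R)=4; free=4−4=0
SNF(R) diag = [2, 4, 8, 16] → torsion [2, 4, 8, 16]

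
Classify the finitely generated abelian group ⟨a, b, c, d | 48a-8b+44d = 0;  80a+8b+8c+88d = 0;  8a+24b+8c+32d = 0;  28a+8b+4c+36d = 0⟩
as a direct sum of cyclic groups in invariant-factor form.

rank_ℚ(R)=4; free=4−4=0
SNF(R) diag = [4, 4, 8, 24] → torsion [4, 4, 8, 24]

Answer: M ≅ ℤ/4 ⊕ ℤ/4 ⊕ ℤ/8 ⊕ ℤ/24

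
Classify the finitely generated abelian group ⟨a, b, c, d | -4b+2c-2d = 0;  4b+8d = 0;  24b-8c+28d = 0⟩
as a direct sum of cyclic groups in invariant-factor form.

rank_ℚ(R)=3; free=4−3=1
SNF(R) diag = [2, 4, 4] → torsion [2, 4, 4]

Answer: M ≅ ℤ^1 ⊕ ℤ/2 ⊕ ℤ/4 ⊕ ℤ/4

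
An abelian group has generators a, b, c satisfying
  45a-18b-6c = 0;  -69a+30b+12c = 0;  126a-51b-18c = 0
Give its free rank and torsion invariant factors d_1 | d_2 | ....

rank_ℚ(R)=3; free=3−3=0
SNF(R) diag = [3, 3, 6] → torsion [3, 3, 6]

Answer: M ≅ ℤ/3 ⊕ ℤ/3 ⊕ ℤ/6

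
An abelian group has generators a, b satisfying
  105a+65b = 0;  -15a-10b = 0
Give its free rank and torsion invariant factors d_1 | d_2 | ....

rank_ℚ(R)=2; free=2−2=0
SNF(R) diag = [5, 15] → torsion [5, 15]

Answer: M ≅ ℤ/5 ⊕ ℤ/15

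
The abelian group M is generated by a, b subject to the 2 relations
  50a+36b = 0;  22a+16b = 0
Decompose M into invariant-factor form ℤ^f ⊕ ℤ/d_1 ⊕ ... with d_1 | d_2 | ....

rank_ℚ(R)=2; free=2−2=0
SNF(R) diag = [2, 4] → torsion [2, 4]

Answer: M ≅ ℤ/2 ⊕ ℤ/4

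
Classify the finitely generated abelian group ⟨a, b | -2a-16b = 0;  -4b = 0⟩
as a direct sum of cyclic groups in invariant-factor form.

rank_ℚ(R)=2; free=2−2=0
SNF(R) diag = [2, 4] → torsion [2, 4]

Answer: M ≅ ℤ/2 ⊕ ℤ/4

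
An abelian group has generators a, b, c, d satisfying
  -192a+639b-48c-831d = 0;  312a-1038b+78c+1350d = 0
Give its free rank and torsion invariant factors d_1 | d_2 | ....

Answer: M ≅ ℤ^2 ⊕ ℤ/3 ⊕ ℤ/6

Derivation:
rank_ℚ(R)=2; free=4−2=2
SNF(R) diag = [3, 6] → torsion [3, 6]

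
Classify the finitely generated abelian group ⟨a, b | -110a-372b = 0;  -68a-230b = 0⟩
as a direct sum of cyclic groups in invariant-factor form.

rank_ℚ(R)=2; free=2−2=0
SNF(R) diag = [2, 2] → torsion [2, 2]

Answer: M ≅ ℤ/2 ⊕ ℤ/2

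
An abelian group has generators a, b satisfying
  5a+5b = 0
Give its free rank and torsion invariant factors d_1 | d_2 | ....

rank_ℚ(R)=1; free=2−1=1
SNF(R) diag = [5] → torsion [5]

Answer: M ≅ ℤ^1 ⊕ ℤ/5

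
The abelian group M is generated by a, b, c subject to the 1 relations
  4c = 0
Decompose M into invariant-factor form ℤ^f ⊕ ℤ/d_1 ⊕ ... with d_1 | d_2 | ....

Answer: M ≅ ℤ^2 ⊕ ℤ/4

Derivation:
rank_ℚ(R)=1; free=3−1=2
SNF(R) diag = [4] → torsion [4]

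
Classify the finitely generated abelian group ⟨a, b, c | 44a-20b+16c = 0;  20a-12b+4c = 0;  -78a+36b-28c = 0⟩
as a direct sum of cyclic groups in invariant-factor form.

Answer: M ≅ ℤ/2 ⊕ ℤ/4 ⊕ ℤ/4

Derivation:
rank_ℚ(R)=3; free=3−3=0
SNF(R) diag = [2, 4, 4] → torsion [2, 4, 4]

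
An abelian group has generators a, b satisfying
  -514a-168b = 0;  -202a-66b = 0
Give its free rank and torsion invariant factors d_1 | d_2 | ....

rank_ℚ(R)=2; free=2−2=0
SNF(R) diag = [2, 6] → torsion [2, 6]

Answer: M ≅ ℤ/2 ⊕ ℤ/6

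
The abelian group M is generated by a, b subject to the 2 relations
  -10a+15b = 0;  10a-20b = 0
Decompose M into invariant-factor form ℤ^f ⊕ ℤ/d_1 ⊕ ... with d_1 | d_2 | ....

rank_ℚ(R)=2; free=2−2=0
SNF(R) diag = [5, 10] → torsion [5, 10]

Answer: M ≅ ℤ/5 ⊕ ℤ/10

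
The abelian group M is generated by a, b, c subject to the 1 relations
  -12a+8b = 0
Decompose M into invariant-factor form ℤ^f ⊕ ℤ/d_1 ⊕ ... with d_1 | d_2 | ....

rank_ℚ(R)=1; free=3−1=2
SNF(R) diag = [4] → torsion [4]

Answer: M ≅ ℤ^2 ⊕ ℤ/4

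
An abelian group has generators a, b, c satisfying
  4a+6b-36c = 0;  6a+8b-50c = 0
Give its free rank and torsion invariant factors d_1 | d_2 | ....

rank_ℚ(R)=2; free=3−2=1
SNF(R) diag = [2, 2] → torsion [2, 2]

Answer: M ≅ ℤ^1 ⊕ ℤ/2 ⊕ ℤ/2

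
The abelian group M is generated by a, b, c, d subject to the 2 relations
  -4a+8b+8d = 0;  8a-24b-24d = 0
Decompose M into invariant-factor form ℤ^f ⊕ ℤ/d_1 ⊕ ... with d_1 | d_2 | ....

Answer: M ≅ ℤ^2 ⊕ ℤ/4 ⊕ ℤ/8

Derivation:
rank_ℚ(R)=2; free=4−2=2
SNF(R) diag = [4, 8] → torsion [4, 8]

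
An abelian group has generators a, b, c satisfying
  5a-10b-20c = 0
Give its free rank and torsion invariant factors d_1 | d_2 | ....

Answer: M ≅ ℤ^2 ⊕ ℤ/5

Derivation:
rank_ℚ(R)=1; free=3−1=2
SNF(R) diag = [5] → torsion [5]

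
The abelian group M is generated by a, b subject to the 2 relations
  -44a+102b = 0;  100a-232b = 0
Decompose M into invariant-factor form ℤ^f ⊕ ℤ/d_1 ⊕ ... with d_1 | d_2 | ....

Answer: M ≅ ℤ/2 ⊕ ℤ/4

Derivation:
rank_ℚ(R)=2; free=2−2=0
SNF(R) diag = [2, 4] → torsion [2, 4]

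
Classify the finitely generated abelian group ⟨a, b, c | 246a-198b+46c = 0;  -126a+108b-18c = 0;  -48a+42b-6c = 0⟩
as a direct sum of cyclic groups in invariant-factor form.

Answer: M ≅ ℤ/2 ⊕ ℤ/6 ⊕ ℤ/18

Derivation:
rank_ℚ(R)=3; free=3−3=0
SNF(R) diag = [2, 6, 18] → torsion [2, 6, 18]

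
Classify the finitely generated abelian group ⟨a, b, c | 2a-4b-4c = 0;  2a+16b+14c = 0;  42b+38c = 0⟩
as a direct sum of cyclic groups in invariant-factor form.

rank_ℚ(R)=3; free=3−3=0
SNF(R) diag = [2, 2, 2] → torsion [2, 2, 2]

Answer: M ≅ ℤ/2 ⊕ ℤ/2 ⊕ ℤ/2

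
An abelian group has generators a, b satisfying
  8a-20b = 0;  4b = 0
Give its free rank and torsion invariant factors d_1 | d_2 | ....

Answer: M ≅ ℤ/4 ⊕ ℤ/8

Derivation:
rank_ℚ(R)=2; free=2−2=0
SNF(R) diag = [4, 8] → torsion [4, 8]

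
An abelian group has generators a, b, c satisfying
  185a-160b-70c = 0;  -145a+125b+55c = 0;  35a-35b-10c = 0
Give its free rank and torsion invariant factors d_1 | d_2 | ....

rank_ℚ(R)=3; free=3−3=0
SNF(R) diag = [5, 5, 5] → torsion [5, 5, 5]

Answer: M ≅ ℤ/5 ⊕ ℤ/5 ⊕ ℤ/5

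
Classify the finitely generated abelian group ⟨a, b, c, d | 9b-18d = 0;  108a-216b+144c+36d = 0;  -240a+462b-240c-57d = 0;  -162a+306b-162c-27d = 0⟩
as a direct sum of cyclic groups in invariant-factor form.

Answer: M ≅ ℤ/3 ⊕ ℤ/9 ⊕ ℤ/18 ⊕ ℤ/36

Derivation:
rank_ℚ(R)=4; free=4−4=0
SNF(R) diag = [3, 9, 18, 36] → torsion [3, 9, 18, 36]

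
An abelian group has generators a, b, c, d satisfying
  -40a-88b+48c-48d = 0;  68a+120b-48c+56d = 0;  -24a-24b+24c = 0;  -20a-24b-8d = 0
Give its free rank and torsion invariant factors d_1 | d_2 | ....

Answer: M ≅ ℤ/4 ⊕ ℤ/8 ⊕ ℤ/24 ⊕ ℤ/48

Derivation:
rank_ℚ(R)=4; free=4−4=0
SNF(R) diag = [4, 8, 24, 48] → torsion [4, 8, 24, 48]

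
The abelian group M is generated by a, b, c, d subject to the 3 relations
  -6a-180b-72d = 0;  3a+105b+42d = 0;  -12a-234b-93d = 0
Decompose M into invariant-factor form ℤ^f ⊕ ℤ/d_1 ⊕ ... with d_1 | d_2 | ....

Answer: M ≅ ℤ^1 ⊕ ℤ/3 ⊕ ℤ/3 ⊕ ℤ/6

Derivation:
rank_ℚ(R)=3; free=4−3=1
SNF(R) diag = [3, 3, 6] → torsion [3, 3, 6]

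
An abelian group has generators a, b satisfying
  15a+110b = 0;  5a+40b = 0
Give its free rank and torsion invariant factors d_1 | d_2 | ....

rank_ℚ(R)=2; free=2−2=0
SNF(R) diag = [5, 10] → torsion [5, 10]

Answer: M ≅ ℤ/5 ⊕ ℤ/10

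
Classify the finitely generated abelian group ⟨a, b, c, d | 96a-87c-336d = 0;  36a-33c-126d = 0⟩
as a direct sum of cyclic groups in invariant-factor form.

Answer: M ≅ ℤ^2 ⊕ ℤ/3 ⊕ ℤ/6

Derivation:
rank_ℚ(R)=2; free=4−2=2
SNF(R) diag = [3, 6] → torsion [3, 6]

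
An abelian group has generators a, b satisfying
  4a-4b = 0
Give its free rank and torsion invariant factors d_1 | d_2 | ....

Answer: M ≅ ℤ^1 ⊕ ℤ/4

Derivation:
rank_ℚ(R)=1; free=2−1=1
SNF(R) diag = [4] → torsion [4]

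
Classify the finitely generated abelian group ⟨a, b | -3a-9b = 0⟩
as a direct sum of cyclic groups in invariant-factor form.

rank_ℚ(R)=1; free=2−1=1
SNF(R) diag = [3] → torsion [3]

Answer: M ≅ ℤ^1 ⊕ ℤ/3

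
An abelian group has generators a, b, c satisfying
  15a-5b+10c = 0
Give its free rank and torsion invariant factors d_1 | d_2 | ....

rank_ℚ(R)=1; free=3−1=2
SNF(R) diag = [5] → torsion [5]

Answer: M ≅ ℤ^2 ⊕ ℤ/5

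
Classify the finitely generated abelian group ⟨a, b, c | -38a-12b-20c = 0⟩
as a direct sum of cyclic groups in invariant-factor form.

rank_ℚ(R)=1; free=3−1=2
SNF(R) diag = [2] → torsion [2]

Answer: M ≅ ℤ^2 ⊕ ℤ/2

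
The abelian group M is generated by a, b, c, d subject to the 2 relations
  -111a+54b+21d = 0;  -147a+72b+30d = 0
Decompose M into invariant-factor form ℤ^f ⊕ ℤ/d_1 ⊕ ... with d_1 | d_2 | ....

rank_ℚ(R)=2; free=4−2=2
SNF(R) diag = [3, 9] → torsion [3, 9]

Answer: M ≅ ℤ^2 ⊕ ℤ/3 ⊕ ℤ/9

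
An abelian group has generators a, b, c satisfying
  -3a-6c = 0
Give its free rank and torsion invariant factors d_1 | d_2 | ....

Answer: M ≅ ℤ^2 ⊕ ℤ/3

Derivation:
rank_ℚ(R)=1; free=3−1=2
SNF(R) diag = [3] → torsion [3]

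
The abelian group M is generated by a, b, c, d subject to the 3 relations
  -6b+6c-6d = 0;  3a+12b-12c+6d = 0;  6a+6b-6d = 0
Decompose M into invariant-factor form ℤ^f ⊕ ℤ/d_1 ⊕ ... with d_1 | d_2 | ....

rank_ℚ(R)=3; free=4−3=1
SNF(R) diag = [3, 6, 6] → torsion [3, 6, 6]

Answer: M ≅ ℤ^1 ⊕ ℤ/3 ⊕ ℤ/6 ⊕ ℤ/6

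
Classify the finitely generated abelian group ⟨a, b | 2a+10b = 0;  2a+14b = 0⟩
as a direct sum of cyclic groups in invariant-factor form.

Answer: M ≅ ℤ/2 ⊕ ℤ/4

Derivation:
rank_ℚ(R)=2; free=2−2=0
SNF(R) diag = [2, 4] → torsion [2, 4]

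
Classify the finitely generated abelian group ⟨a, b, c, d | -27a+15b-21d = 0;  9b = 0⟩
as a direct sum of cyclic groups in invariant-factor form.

rank_ℚ(R)=2; free=4−2=2
SNF(R) diag = [3, 9] → torsion [3, 9]

Answer: M ≅ ℤ^2 ⊕ ℤ/3 ⊕ ℤ/9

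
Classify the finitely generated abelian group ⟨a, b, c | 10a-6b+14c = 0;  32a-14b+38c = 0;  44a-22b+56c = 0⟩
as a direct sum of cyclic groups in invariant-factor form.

Answer: M ≅ ℤ/2 ⊕ ℤ/2 ⊕ ℤ/2

Derivation:
rank_ℚ(R)=3; free=3−3=0
SNF(R) diag = [2, 2, 2] → torsion [2, 2, 2]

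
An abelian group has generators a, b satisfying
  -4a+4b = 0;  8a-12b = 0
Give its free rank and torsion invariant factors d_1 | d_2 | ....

Answer: M ≅ ℤ/4 ⊕ ℤ/4

Derivation:
rank_ℚ(R)=2; free=2−2=0
SNF(R) diag = [4, 4] → torsion [4, 4]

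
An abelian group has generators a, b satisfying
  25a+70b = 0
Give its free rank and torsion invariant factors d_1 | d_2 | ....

Answer: M ≅ ℤ^1 ⊕ ℤ/5

Derivation:
rank_ℚ(R)=1; free=2−1=1
SNF(R) diag = [5] → torsion [5]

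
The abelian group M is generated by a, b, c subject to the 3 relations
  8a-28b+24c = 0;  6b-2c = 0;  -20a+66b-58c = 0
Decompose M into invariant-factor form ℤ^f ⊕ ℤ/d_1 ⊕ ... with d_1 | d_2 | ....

Answer: M ≅ ℤ/2 ⊕ ℤ/4 ⊕ ℤ/4

Derivation:
rank_ℚ(R)=3; free=3−3=0
SNF(R) diag = [2, 4, 4] → torsion [2, 4, 4]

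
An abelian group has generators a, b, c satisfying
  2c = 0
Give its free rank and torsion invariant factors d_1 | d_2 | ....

Answer: M ≅ ℤ^2 ⊕ ℤ/2

Derivation:
rank_ℚ(R)=1; free=3−1=2
SNF(R) diag = [2] → torsion [2]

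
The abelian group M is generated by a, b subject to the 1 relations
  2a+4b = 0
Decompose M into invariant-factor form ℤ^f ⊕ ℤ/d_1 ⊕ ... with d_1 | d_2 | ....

rank_ℚ(R)=1; free=2−1=1
SNF(R) diag = [2] → torsion [2]

Answer: M ≅ ℤ^1 ⊕ ℤ/2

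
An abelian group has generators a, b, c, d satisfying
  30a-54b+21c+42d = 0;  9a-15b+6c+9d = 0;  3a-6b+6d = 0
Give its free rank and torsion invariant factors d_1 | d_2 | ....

Answer: M ≅ ℤ^1 ⊕ ℤ/3 ⊕ ℤ/3 ⊕ ℤ/9

Derivation:
rank_ℚ(R)=3; free=4−3=1
SNF(R) diag = [3, 3, 9] → torsion [3, 3, 9]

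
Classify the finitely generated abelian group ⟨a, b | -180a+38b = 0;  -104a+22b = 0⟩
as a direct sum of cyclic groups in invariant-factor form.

rank_ℚ(R)=2; free=2−2=0
SNF(R) diag = [2, 4] → torsion [2, 4]

Answer: M ≅ ℤ/2 ⊕ ℤ/4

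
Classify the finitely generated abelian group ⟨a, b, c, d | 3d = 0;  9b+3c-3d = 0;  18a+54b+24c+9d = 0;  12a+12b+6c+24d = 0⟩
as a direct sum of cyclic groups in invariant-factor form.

rank_ℚ(R)=4; free=4−4=0
SNF(R) diag = [3, 3, 6, 18] → torsion [3, 3, 6, 18]

Answer: M ≅ ℤ/3 ⊕ ℤ/3 ⊕ ℤ/6 ⊕ ℤ/18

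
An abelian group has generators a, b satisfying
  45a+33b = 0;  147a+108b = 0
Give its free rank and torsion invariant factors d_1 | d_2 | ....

rank_ℚ(R)=2; free=2−2=0
SNF(R) diag = [3, 3] → torsion [3, 3]

Answer: M ≅ ℤ/3 ⊕ ℤ/3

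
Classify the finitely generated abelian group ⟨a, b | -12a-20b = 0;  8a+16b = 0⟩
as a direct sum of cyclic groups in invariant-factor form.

Answer: M ≅ ℤ/4 ⊕ ℤ/8

Derivation:
rank_ℚ(R)=2; free=2−2=0
SNF(R) diag = [4, 8] → torsion [4, 8]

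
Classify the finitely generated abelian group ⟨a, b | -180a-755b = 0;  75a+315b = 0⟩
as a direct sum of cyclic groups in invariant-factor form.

rank_ℚ(R)=2; free=2−2=0
SNF(R) diag = [5, 15] → torsion [5, 15]

Answer: M ≅ ℤ/5 ⊕ ℤ/15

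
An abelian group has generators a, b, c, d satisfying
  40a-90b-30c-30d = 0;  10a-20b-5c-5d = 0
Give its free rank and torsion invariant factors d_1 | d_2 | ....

rank_ℚ(R)=2; free=4−2=2
SNF(R) diag = [5, 10] → torsion [5, 10]

Answer: M ≅ ℤ^2 ⊕ ℤ/5 ⊕ ℤ/10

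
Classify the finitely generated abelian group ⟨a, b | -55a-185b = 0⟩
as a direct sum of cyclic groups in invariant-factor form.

Answer: M ≅ ℤ^1 ⊕ ℤ/5

Derivation:
rank_ℚ(R)=1; free=2−1=1
SNF(R) diag = [5] → torsion [5]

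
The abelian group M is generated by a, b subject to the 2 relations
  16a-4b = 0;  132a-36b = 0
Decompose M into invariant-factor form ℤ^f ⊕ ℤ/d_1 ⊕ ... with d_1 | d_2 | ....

rank_ℚ(R)=2; free=2−2=0
SNF(R) diag = [4, 12] → torsion [4, 12]

Answer: M ≅ ℤ/4 ⊕ ℤ/12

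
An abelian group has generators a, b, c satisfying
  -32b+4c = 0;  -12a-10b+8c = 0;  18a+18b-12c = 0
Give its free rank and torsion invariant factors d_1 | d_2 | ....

Answer: M ≅ ℤ/2 ⊕ ℤ/6 ⊕ ℤ/12

Derivation:
rank_ℚ(R)=3; free=3−3=0
SNF(R) diag = [2, 6, 12] → torsion [2, 6, 12]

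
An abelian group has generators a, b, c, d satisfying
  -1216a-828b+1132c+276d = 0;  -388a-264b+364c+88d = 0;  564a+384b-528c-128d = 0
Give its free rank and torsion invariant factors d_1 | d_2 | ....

rank_ℚ(R)=3; free=4−3=1
SNF(R) diag = [4, 4, 12] → torsion [4, 4, 12]

Answer: M ≅ ℤ^1 ⊕ ℤ/4 ⊕ ℤ/4 ⊕ ℤ/12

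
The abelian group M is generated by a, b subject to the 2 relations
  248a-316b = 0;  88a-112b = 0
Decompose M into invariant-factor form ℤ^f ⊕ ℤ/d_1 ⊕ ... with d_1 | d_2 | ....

rank_ℚ(R)=2; free=2−2=0
SNF(R) diag = [4, 8] → torsion [4, 8]

Answer: M ≅ ℤ/4 ⊕ ℤ/8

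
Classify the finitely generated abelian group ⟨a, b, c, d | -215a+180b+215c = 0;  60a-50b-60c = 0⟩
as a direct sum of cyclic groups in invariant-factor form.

Answer: M ≅ ℤ^2 ⊕ ℤ/5 ⊕ ℤ/10

Derivation:
rank_ℚ(R)=2; free=4−2=2
SNF(R) diag = [5, 10] → torsion [5, 10]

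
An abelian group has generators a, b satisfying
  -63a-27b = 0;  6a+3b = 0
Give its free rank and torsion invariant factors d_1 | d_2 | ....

rank_ℚ(R)=2; free=2−2=0
SNF(R) diag = [3, 9] → torsion [3, 9]

Answer: M ≅ ℤ/3 ⊕ ℤ/9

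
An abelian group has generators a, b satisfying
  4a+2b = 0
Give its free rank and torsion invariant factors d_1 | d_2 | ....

Answer: M ≅ ℤ^1 ⊕ ℤ/2

Derivation:
rank_ℚ(R)=1; free=2−1=1
SNF(R) diag = [2] → torsion [2]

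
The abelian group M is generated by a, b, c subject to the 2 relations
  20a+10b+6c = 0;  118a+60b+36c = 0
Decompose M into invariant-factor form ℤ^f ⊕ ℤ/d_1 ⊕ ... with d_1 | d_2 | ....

Answer: M ≅ ℤ^1 ⊕ ℤ/2 ⊕ ℤ/2

Derivation:
rank_ℚ(R)=2; free=3−2=1
SNF(R) diag = [2, 2] → torsion [2, 2]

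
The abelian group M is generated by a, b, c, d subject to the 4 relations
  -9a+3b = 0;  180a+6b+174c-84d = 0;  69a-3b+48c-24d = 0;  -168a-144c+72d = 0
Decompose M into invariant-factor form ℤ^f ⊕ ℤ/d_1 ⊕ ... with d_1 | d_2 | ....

Answer: M ≅ ℤ/3 ⊕ ℤ/6 ⊕ ℤ/12 ⊕ ℤ/24

Derivation:
rank_ℚ(R)=4; free=4−4=0
SNF(R) diag = [3, 6, 12, 24] → torsion [3, 6, 12, 24]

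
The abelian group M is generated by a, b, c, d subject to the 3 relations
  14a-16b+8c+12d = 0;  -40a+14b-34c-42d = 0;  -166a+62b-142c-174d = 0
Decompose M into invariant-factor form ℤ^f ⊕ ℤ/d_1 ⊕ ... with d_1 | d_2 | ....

Answer: M ≅ ℤ^1 ⊕ ℤ/2 ⊕ ℤ/6 ⊕ ℤ/12

Derivation:
rank_ℚ(R)=3; free=4−3=1
SNF(R) diag = [2, 6, 12] → torsion [2, 6, 12]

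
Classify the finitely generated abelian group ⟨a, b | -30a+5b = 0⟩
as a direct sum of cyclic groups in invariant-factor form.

rank_ℚ(R)=1; free=2−1=1
SNF(R) diag = [5] → torsion [5]

Answer: M ≅ ℤ^1 ⊕ ℤ/5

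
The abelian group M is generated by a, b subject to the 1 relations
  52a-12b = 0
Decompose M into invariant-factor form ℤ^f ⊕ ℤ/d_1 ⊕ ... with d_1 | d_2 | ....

rank_ℚ(R)=1; free=2−1=1
SNF(R) diag = [4] → torsion [4]

Answer: M ≅ ℤ^1 ⊕ ℤ/4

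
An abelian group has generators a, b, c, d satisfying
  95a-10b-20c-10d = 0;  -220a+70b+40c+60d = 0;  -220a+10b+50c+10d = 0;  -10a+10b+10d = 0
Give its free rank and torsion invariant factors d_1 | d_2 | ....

rank_ℚ(R)=4; free=4−4=0
SNF(R) diag = [5, 10, 10, 10] → torsion [5, 10, 10, 10]

Answer: M ≅ ℤ/5 ⊕ ℤ/10 ⊕ ℤ/10 ⊕ ℤ/10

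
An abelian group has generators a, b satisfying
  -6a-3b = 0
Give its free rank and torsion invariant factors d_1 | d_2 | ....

Answer: M ≅ ℤ^1 ⊕ ℤ/3

Derivation:
rank_ℚ(R)=1; free=2−1=1
SNF(R) diag = [3] → torsion [3]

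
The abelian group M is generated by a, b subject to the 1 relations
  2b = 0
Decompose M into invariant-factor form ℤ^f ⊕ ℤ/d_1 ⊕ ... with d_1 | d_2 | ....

rank_ℚ(R)=1; free=2−1=1
SNF(R) diag = [2] → torsion [2]

Answer: M ≅ ℤ^1 ⊕ ℤ/2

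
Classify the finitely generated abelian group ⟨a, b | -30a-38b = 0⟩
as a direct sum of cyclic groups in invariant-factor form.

rank_ℚ(R)=1; free=2−1=1
SNF(R) diag = [2] → torsion [2]

Answer: M ≅ ℤ^1 ⊕ ℤ/2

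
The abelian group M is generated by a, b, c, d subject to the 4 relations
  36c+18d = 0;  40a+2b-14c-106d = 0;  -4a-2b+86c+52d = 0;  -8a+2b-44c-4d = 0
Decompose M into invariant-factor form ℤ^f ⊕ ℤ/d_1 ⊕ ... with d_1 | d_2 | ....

rank_ℚ(R)=4; free=4−4=0
SNF(R) diag = [2, 6, 18, 36] → torsion [2, 6, 18, 36]

Answer: M ≅ ℤ/2 ⊕ ℤ/6 ⊕ ℤ/18 ⊕ ℤ/36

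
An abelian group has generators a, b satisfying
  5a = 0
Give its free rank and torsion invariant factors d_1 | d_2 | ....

rank_ℚ(R)=1; free=2−1=1
SNF(R) diag = [5] → torsion [5]

Answer: M ≅ ℤ^1 ⊕ ℤ/5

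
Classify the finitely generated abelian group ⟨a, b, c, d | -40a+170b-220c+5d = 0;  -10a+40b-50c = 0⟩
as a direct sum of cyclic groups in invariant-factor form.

rank_ℚ(R)=2; free=4−2=2
SNF(R) diag = [5, 10] → torsion [5, 10]

Answer: M ≅ ℤ^2 ⊕ ℤ/5 ⊕ ℤ/10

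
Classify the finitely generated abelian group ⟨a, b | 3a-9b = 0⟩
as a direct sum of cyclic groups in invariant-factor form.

Answer: M ≅ ℤ^1 ⊕ ℤ/3

Derivation:
rank_ℚ(R)=1; free=2−1=1
SNF(R) diag = [3] → torsion [3]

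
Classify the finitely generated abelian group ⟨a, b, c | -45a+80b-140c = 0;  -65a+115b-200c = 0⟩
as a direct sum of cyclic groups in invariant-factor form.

Answer: M ≅ ℤ^1 ⊕ ℤ/5 ⊕ ℤ/5

Derivation:
rank_ℚ(R)=2; free=3−2=1
SNF(R) diag = [5, 5] → torsion [5, 5]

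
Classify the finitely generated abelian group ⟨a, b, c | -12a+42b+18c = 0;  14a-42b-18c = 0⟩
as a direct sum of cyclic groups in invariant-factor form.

rank_ℚ(R)=2; free=3−2=1
SNF(R) diag = [2, 6] → torsion [2, 6]

Answer: M ≅ ℤ^1 ⊕ ℤ/2 ⊕ ℤ/6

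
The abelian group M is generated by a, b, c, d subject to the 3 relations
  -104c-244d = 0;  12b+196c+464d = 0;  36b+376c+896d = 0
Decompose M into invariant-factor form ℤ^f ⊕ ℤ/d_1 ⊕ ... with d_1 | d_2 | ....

rank_ℚ(R)=3; free=4−3=1
SNF(R) diag = [4, 12, 36] → torsion [4, 12, 36]

Answer: M ≅ ℤ^1 ⊕ ℤ/4 ⊕ ℤ/12 ⊕ ℤ/36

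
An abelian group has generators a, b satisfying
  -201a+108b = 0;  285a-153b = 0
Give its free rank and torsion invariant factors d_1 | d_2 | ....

rank_ℚ(R)=2; free=2−2=0
SNF(R) diag = [3, 9] → torsion [3, 9]

Answer: M ≅ ℤ/3 ⊕ ℤ/9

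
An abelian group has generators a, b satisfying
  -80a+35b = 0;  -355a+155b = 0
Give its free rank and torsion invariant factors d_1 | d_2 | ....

Answer: M ≅ ℤ/5 ⊕ ℤ/5

Derivation:
rank_ℚ(R)=2; free=2−2=0
SNF(R) diag = [5, 5] → torsion [5, 5]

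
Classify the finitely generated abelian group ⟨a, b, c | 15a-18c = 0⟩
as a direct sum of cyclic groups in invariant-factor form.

rank_ℚ(R)=1; free=3−1=2
SNF(R) diag = [3] → torsion [3]

Answer: M ≅ ℤ^2 ⊕ ℤ/3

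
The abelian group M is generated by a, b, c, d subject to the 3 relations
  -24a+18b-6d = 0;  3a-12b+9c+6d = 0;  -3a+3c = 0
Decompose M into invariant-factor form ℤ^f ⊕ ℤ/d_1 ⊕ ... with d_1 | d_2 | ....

Answer: M ≅ ℤ^1 ⊕ ℤ/3 ⊕ ℤ/6 ⊕ ℤ/6

Derivation:
rank_ℚ(R)=3; free=4−3=1
SNF(R) diag = [3, 6, 6] → torsion [3, 6, 6]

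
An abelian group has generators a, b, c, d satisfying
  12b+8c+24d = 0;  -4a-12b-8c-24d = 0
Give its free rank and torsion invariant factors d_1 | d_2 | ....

Answer: M ≅ ℤ^2 ⊕ ℤ/4 ⊕ ℤ/4

Derivation:
rank_ℚ(R)=2; free=4−2=2
SNF(R) diag = [4, 4] → torsion [4, 4]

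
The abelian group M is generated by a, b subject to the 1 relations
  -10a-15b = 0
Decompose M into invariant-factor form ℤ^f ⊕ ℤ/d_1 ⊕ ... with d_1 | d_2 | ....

Answer: M ≅ ℤ^1 ⊕ ℤ/5

Derivation:
rank_ℚ(R)=1; free=2−1=1
SNF(R) diag = [5] → torsion [5]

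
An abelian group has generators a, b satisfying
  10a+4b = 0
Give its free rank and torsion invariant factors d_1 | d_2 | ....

Answer: M ≅ ℤ^1 ⊕ ℤ/2

Derivation:
rank_ℚ(R)=1; free=2−1=1
SNF(R) diag = [2] → torsion [2]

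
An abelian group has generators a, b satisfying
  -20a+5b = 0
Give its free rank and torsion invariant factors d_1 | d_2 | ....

rank_ℚ(R)=1; free=2−1=1
SNF(R) diag = [5] → torsion [5]

Answer: M ≅ ℤ^1 ⊕ ℤ/5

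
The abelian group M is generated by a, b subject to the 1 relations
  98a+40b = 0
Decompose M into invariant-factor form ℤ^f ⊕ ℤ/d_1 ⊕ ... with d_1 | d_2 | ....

rank_ℚ(R)=1; free=2−1=1
SNF(R) diag = [2] → torsion [2]

Answer: M ≅ ℤ^1 ⊕ ℤ/2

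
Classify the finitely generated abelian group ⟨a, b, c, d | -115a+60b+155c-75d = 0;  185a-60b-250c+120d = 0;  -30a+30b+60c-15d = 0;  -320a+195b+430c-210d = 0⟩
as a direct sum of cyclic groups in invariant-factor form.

Answer: M ≅ ℤ/5 ⊕ ℤ/15 ⊕ ℤ/15 ⊕ ℤ/45

Derivation:
rank_ℚ(R)=4; free=4−4=0
SNF(R) diag = [5, 15, 15, 45] → torsion [5, 15, 15, 45]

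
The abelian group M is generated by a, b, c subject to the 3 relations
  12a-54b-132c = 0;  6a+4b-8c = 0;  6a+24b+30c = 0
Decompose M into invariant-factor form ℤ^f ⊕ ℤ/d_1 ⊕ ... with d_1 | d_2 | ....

rank_ℚ(R)=3; free=3−3=0
SNF(R) diag = [2, 6, 18] → torsion [2, 6, 18]

Answer: M ≅ ℤ/2 ⊕ ℤ/6 ⊕ ℤ/18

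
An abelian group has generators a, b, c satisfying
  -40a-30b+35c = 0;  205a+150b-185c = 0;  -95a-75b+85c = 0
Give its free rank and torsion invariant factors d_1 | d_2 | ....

Answer: M ≅ ℤ/5 ⊕ ℤ/15 ⊕ ℤ/15

Derivation:
rank_ℚ(R)=3; free=3−3=0
SNF(R) diag = [5, 15, 15] → torsion [5, 15, 15]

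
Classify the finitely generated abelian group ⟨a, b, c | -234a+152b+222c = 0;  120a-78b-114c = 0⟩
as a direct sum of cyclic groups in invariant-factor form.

Answer: M ≅ ℤ^1 ⊕ ℤ/2 ⊕ ℤ/6

Derivation:
rank_ℚ(R)=2; free=3−2=1
SNF(R) diag = [2, 6] → torsion [2, 6]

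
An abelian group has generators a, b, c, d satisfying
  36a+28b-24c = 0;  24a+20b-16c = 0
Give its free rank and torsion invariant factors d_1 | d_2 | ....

rank_ℚ(R)=2; free=4−2=2
SNF(R) diag = [4, 4] → torsion [4, 4]

Answer: M ≅ ℤ^2 ⊕ ℤ/4 ⊕ ℤ/4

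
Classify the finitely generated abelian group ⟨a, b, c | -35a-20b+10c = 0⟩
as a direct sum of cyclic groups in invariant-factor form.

rank_ℚ(R)=1; free=3−1=2
SNF(R) diag = [5] → torsion [5]

Answer: M ≅ ℤ^2 ⊕ ℤ/5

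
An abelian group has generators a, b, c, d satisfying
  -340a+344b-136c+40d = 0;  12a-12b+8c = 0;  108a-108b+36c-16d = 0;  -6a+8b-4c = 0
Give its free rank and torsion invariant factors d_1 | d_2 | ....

Answer: M ≅ ℤ/2 ⊕ ℤ/4 ⊕ ℤ/4 ⊕ ℤ/8

Derivation:
rank_ℚ(R)=4; free=4−4=0
SNF(R) diag = [2, 4, 4, 8] → torsion [2, 4, 4, 8]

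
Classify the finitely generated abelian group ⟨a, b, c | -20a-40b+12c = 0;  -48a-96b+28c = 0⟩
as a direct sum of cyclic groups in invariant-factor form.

Answer: M ≅ ℤ^1 ⊕ ℤ/4 ⊕ ℤ/4

Derivation:
rank_ℚ(R)=2; free=3−2=1
SNF(R) diag = [4, 4] → torsion [4, 4]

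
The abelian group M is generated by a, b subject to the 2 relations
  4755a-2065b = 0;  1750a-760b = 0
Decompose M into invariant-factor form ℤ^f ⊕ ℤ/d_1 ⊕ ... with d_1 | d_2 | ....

Answer: M ≅ ℤ/5 ⊕ ℤ/10

Derivation:
rank_ℚ(R)=2; free=2−2=0
SNF(R) diag = [5, 10] → torsion [5, 10]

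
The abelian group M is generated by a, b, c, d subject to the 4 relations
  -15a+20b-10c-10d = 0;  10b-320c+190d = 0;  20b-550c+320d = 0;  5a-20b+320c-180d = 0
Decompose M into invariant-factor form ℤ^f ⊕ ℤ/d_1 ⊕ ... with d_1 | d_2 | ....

Answer: M ≅ ℤ/5 ⊕ ℤ/10 ⊕ ℤ/30 ⊕ ℤ/30

Derivation:
rank_ℚ(R)=4; free=4−4=0
SNF(R) diag = [5, 10, 30, 30] → torsion [5, 10, 30, 30]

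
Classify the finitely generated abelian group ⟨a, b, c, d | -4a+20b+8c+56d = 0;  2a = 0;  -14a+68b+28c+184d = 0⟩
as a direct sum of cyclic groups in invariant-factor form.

Answer: M ≅ ℤ^1 ⊕ ℤ/2 ⊕ ℤ/4 ⊕ ℤ/4

Derivation:
rank_ℚ(R)=3; free=4−3=1
SNF(R) diag = [2, 4, 4] → torsion [2, 4, 4]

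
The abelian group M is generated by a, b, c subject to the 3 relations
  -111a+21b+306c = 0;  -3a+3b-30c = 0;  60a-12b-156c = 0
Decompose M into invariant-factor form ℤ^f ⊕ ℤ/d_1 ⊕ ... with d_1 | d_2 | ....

Answer: M ≅ ℤ/3 ⊕ ℤ/6 ⊕ ℤ/12

Derivation:
rank_ℚ(R)=3; free=3−3=0
SNF(R) diag = [3, 6, 12] → torsion [3, 6, 12]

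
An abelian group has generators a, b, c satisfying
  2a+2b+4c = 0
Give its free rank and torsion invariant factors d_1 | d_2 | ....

Answer: M ≅ ℤ^2 ⊕ ℤ/2

Derivation:
rank_ℚ(R)=1; free=3−1=2
SNF(R) diag = [2] → torsion [2]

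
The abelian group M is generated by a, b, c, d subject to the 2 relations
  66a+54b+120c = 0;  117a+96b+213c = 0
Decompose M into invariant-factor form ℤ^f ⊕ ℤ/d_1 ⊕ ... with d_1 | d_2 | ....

Answer: M ≅ ℤ^2 ⊕ ℤ/3 ⊕ ℤ/6

Derivation:
rank_ℚ(R)=2; free=4−2=2
SNF(R) diag = [3, 6] → torsion [3, 6]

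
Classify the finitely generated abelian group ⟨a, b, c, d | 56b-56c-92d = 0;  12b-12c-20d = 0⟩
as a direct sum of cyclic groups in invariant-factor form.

Answer: M ≅ ℤ^2 ⊕ ℤ/4 ⊕ ℤ/4

Derivation:
rank_ℚ(R)=2; free=4−2=2
SNF(R) diag = [4, 4] → torsion [4, 4]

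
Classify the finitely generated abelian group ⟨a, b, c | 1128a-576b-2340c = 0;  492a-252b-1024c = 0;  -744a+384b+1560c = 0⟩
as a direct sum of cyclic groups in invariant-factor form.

Answer: M ≅ ℤ/4 ⊕ ℤ/12 ⊕ ℤ/24

Derivation:
rank_ℚ(R)=3; free=3−3=0
SNF(R) diag = [4, 12, 24] → torsion [4, 12, 24]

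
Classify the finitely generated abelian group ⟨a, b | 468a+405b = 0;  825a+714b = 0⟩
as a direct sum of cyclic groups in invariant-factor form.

rank_ℚ(R)=2; free=2−2=0
SNF(R) diag = [3, 9] → torsion [3, 9]

Answer: M ≅ ℤ/3 ⊕ ℤ/9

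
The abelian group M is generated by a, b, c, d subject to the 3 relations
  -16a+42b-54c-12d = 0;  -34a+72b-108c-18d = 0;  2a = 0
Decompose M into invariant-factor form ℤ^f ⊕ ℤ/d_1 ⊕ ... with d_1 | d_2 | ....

rank_ℚ(R)=3; free=4−3=1
SNF(R) diag = [2, 6, 18] → torsion [2, 6, 18]

Answer: M ≅ ℤ^1 ⊕ ℤ/2 ⊕ ℤ/6 ⊕ ℤ/18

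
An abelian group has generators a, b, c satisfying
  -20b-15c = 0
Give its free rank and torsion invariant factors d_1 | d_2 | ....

rank_ℚ(R)=1; free=3−1=2
SNF(R) diag = [5] → torsion [5]

Answer: M ≅ ℤ^2 ⊕ ℤ/5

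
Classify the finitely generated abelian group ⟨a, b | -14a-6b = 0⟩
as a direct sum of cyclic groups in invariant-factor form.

Answer: M ≅ ℤ^1 ⊕ ℤ/2

Derivation:
rank_ℚ(R)=1; free=2−1=1
SNF(R) diag = [2] → torsion [2]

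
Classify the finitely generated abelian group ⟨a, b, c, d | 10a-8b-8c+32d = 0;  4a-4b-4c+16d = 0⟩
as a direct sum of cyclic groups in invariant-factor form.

rank_ℚ(R)=2; free=4−2=2
SNF(R) diag = [2, 4] → torsion [2, 4]

Answer: M ≅ ℤ^2 ⊕ ℤ/2 ⊕ ℤ/4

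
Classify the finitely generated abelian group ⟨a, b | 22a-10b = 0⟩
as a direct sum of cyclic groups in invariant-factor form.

rank_ℚ(R)=1; free=2−1=1
SNF(R) diag = [2] → torsion [2]

Answer: M ≅ ℤ^1 ⊕ ℤ/2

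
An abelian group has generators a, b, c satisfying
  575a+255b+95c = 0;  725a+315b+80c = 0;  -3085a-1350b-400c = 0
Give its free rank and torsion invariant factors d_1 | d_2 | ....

rank_ℚ(R)=3; free=3−3=0
SNF(R) diag = [5, 15, 45] → torsion [5, 15, 45]

Answer: M ≅ ℤ/5 ⊕ ℤ/15 ⊕ ℤ/45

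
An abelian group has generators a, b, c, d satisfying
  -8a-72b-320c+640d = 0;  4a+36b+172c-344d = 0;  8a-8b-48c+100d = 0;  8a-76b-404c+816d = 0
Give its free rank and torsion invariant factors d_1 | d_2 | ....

Answer: M ≅ ℤ/4 ⊕ ℤ/4 ⊕ ℤ/12 ⊕ ℤ/24

Derivation:
rank_ℚ(R)=4; free=4−4=0
SNF(R) diag = [4, 4, 12, 24] → torsion [4, 4, 12, 24]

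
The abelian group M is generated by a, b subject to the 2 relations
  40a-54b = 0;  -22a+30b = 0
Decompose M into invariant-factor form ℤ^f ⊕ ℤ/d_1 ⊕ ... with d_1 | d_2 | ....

rank_ℚ(R)=2; free=2−2=0
SNF(R) diag = [2, 6] → torsion [2, 6]

Answer: M ≅ ℤ/2 ⊕ ℤ/6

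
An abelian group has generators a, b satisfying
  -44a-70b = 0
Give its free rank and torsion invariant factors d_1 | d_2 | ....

Answer: M ≅ ℤ^1 ⊕ ℤ/2

Derivation:
rank_ℚ(R)=1; free=2−1=1
SNF(R) diag = [2] → torsion [2]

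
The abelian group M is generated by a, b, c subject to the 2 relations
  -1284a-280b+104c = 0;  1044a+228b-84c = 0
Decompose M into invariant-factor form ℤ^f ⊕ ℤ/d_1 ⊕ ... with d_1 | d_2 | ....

Answer: M ≅ ℤ^1 ⊕ ℤ/4 ⊕ ℤ/12

Derivation:
rank_ℚ(R)=2; free=3−2=1
SNF(R) diag = [4, 12] → torsion [4, 12]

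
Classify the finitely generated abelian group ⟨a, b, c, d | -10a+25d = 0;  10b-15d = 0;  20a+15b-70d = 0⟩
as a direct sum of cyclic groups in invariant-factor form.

Answer: M ≅ ℤ^1 ⊕ ℤ/5 ⊕ ℤ/5 ⊕ ℤ/10

Derivation:
rank_ℚ(R)=3; free=4−3=1
SNF(R) diag = [5, 5, 10] → torsion [5, 5, 10]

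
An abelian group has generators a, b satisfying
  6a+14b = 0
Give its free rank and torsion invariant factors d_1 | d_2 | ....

rank_ℚ(R)=1; free=2−1=1
SNF(R) diag = [2] → torsion [2]

Answer: M ≅ ℤ^1 ⊕ ℤ/2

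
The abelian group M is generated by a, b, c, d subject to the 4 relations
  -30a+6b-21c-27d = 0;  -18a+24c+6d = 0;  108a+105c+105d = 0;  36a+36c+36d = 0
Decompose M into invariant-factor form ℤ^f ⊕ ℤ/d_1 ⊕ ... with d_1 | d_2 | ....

rank_ℚ(R)=4; free=4−4=0
SNF(R) diag = [3, 6, 18, 36] → torsion [3, 6, 18, 36]

Answer: M ≅ ℤ/3 ⊕ ℤ/6 ⊕ ℤ/18 ⊕ ℤ/36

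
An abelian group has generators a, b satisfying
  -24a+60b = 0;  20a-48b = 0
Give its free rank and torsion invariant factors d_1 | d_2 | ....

rank_ℚ(R)=2; free=2−2=0
SNF(R) diag = [4, 12] → torsion [4, 12]

Answer: M ≅ ℤ/4 ⊕ ℤ/12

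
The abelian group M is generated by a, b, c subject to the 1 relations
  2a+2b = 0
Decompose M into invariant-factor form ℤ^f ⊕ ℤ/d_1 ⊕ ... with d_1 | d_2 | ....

Answer: M ≅ ℤ^2 ⊕ ℤ/2

Derivation:
rank_ℚ(R)=1; free=3−1=2
SNF(R) diag = [2] → torsion [2]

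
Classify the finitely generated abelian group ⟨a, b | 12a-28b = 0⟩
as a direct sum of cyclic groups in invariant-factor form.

rank_ℚ(R)=1; free=2−1=1
SNF(R) diag = [4] → torsion [4]

Answer: M ≅ ℤ^1 ⊕ ℤ/4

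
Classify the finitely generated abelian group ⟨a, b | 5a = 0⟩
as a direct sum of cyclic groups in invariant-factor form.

Answer: M ≅ ℤ^1 ⊕ ℤ/5

Derivation:
rank_ℚ(R)=1; free=2−1=1
SNF(R) diag = [5] → torsion [5]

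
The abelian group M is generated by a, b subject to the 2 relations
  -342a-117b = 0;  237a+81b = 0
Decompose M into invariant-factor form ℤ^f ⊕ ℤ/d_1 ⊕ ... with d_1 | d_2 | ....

Answer: M ≅ ℤ/3 ⊕ ℤ/9

Derivation:
rank_ℚ(R)=2; free=2−2=0
SNF(R) diag = [3, 9] → torsion [3, 9]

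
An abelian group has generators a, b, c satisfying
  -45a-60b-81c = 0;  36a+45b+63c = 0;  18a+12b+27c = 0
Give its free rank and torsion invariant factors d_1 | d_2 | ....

rank_ℚ(R)=3; free=3−3=0
SNF(R) diag = [3, 9, 9] → torsion [3, 9, 9]

Answer: M ≅ ℤ/3 ⊕ ℤ/9 ⊕ ℤ/9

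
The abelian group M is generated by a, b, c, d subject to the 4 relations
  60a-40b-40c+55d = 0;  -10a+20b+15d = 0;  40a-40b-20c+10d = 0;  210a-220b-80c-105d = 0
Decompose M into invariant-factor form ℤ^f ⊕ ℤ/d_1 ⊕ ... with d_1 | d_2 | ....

rank_ℚ(R)=4; free=4−4=0
SNF(R) diag = [5, 10, 20, 40] → torsion [5, 10, 20, 40]

Answer: M ≅ ℤ/5 ⊕ ℤ/10 ⊕ ℤ/20 ⊕ ℤ/40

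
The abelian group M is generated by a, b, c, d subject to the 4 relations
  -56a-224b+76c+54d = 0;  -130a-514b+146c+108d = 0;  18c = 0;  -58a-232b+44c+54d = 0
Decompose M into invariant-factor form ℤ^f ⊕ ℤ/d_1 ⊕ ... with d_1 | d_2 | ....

Answer: M ≅ ℤ/2 ⊕ ℤ/6 ⊕ ℤ/18 ⊕ ℤ/54

Derivation:
rank_ℚ(R)=4; free=4−4=0
SNF(R) diag = [2, 6, 18, 54] → torsion [2, 6, 18, 54]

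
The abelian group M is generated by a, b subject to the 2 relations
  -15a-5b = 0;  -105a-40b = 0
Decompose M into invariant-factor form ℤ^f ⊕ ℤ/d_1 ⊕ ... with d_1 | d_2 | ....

rank_ℚ(R)=2; free=2−2=0
SNF(R) diag = [5, 15] → torsion [5, 15]

Answer: M ≅ ℤ/5 ⊕ ℤ/15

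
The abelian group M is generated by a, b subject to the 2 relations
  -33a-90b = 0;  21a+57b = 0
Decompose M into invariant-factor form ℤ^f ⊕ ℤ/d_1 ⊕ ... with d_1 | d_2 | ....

rank_ℚ(R)=2; free=2−2=0
SNF(R) diag = [3, 3] → torsion [3, 3]

Answer: M ≅ ℤ/3 ⊕ ℤ/3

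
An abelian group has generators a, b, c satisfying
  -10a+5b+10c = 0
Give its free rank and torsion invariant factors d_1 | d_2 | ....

rank_ℚ(R)=1; free=3−1=2
SNF(R) diag = [5] → torsion [5]

Answer: M ≅ ℤ^2 ⊕ ℤ/5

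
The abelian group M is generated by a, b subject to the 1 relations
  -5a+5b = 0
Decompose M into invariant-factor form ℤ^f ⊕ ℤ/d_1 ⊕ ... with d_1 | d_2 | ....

rank_ℚ(R)=1; free=2−1=1
SNF(R) diag = [5] → torsion [5]

Answer: M ≅ ℤ^1 ⊕ ℤ/5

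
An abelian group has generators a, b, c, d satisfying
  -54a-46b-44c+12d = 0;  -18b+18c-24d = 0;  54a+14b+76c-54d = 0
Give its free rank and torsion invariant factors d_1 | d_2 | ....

Answer: M ≅ ℤ^1 ⊕ ℤ/2 ⊕ ℤ/6 ⊕ ℤ/18

Derivation:
rank_ℚ(R)=3; free=4−3=1
SNF(R) diag = [2, 6, 18] → torsion [2, 6, 18]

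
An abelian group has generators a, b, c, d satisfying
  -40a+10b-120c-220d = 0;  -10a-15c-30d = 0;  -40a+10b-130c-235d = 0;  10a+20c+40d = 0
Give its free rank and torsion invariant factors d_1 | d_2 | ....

rank_ℚ(R)=4; free=4−4=0
SNF(R) diag = [5, 5, 10, 10] → torsion [5, 5, 10, 10]

Answer: M ≅ ℤ/5 ⊕ ℤ/5 ⊕ ℤ/10 ⊕ ℤ/10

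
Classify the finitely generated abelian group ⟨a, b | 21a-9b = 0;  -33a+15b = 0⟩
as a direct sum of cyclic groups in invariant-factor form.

rank_ℚ(R)=2; free=2−2=0
SNF(R) diag = [3, 6] → torsion [3, 6]

Answer: M ≅ ℤ/3 ⊕ ℤ/6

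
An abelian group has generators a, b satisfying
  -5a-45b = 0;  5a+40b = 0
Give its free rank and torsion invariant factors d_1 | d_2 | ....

rank_ℚ(R)=2; free=2−2=0
SNF(R) diag = [5, 5] → torsion [5, 5]

Answer: M ≅ ℤ/5 ⊕ ℤ/5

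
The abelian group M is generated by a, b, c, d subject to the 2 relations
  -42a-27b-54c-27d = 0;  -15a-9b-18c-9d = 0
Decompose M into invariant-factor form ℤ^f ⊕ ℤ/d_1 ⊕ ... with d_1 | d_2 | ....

rank_ℚ(R)=2; free=4−2=2
SNF(R) diag = [3, 9] → torsion [3, 9]

Answer: M ≅ ℤ^2 ⊕ ℤ/3 ⊕ ℤ/9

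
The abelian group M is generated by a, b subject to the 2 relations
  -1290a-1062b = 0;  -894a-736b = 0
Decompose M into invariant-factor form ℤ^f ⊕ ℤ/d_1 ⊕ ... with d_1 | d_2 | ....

rank_ℚ(R)=2; free=2−2=0
SNF(R) diag = [2, 6] → torsion [2, 6]

Answer: M ≅ ℤ/2 ⊕ ℤ/6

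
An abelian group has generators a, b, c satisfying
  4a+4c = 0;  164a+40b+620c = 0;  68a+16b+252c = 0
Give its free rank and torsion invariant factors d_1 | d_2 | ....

rank_ℚ(R)=3; free=3−3=0
SNF(R) diag = [4, 8, 8] → torsion [4, 8, 8]

Answer: M ≅ ℤ/4 ⊕ ℤ/8 ⊕ ℤ/8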